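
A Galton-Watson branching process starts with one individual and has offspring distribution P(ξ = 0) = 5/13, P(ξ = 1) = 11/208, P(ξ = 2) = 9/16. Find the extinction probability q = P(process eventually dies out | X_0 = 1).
q = 80/117

The pgf is f(s) = 5/13 + 11/208·s + 9/16·s². The extinction probability q is the smallest fixed point of f in [0, 1]. Setting s = f(s):
  9/16·s² + (11/208 − 1)·s + 5/13 = 0
  9/16·s² − (5/13 + 9/16)·s + 5/13 = 0
which factors as (s − 1)·(9/16·s − 5/13) = 0, giving roots s = 1 and s = (5/13)/(9/16) = 80/117.
Mean offspring μ = 11/208 + 2·9/16 = 245/208 > 1 (supercritical), so q < 1. The extinction probability is the smaller root: q = (5/13)/(9/16) = 80/117.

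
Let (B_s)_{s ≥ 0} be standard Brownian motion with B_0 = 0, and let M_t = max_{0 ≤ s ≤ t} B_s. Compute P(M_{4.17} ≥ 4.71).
P(M_{4.17} ≥ 4.71) = 2·P(B_{4.17} ≥ 4.71) = 2(1 − Φ(4.71/√4.17)) ≈ 0.0211

By the reflection principle for Brownian motion, P(M_t ≥ a) = 2 · P(B_t ≥ a) for a ≥ 0. Since B_t ~ N(0, t), P(B_t ≥ 4.71) = 1 − Φ(4.71/√t) = 1 − Φ(4.71/√4.17) = 1 − Φ(2.3065). So
  P(M_{4.17} ≥ 4.71) = 2(1 − Φ(2.3065)) ≈ 0.0211.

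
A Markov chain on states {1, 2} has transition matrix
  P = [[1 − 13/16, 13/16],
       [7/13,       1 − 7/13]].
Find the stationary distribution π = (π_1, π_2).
π_1 = 112/281, π_2 = 169/281

Solve πP = π with π_1 + π_2 = 1. From πP = π: π_1 · (1 − 13/16) + π_2 · 7/13 = π_1 ⇒ π_2 · 7/13 = π_1 · 13/16 ⇒ π_2/π_1 = (13/16)/(7/13) = 169/112. Together with π_1 + π_2 = 1:
  π_1 = (7/13)/(13/16 + 7/13) = (7/13)/(281/208) = 112/281,
  π_2 = (13/16)/(13/16 + 7/13) = (13/16)/(281/208) = 169/281.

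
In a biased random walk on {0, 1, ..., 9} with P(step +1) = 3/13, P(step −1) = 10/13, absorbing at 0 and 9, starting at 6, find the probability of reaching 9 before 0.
P(hit 9 before 0) = (1 − (10/3)^6) / (1 − (10/3)^9) = 27729/1027729

Let u_k denote P(reach 9 before 0 | start at k). Boundary: u_0 = 0, u_9 = 1. Recurrence: u_k = 3/13·u_{k+1} + 10/13·u_{k-1} for 1 ≤ k ≤ 8. Try u_k = A + B·r^k with r = q/p = (10/13)/(3/13) = 10/3. Substitution satisfies the recurrence; boundary conditions give:
  u_k = (1 − r^k) / (1 − r^N) = (1 − (10/3)^6) / (1 − (10/3)^9) = 27729/1027729.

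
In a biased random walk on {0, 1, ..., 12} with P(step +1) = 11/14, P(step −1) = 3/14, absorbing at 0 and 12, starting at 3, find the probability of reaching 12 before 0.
P(hit 12 before 0) = (1 − (3/11)^3) / (1 − (3/11)^12) = 2357947691/2406769820

Let u_k denote P(reach 12 before 0 | start at k). Boundary: u_0 = 0, u_12 = 1. Recurrence: u_k = 11/14·u_{k+1} + 3/14·u_{k-1} for 1 ≤ k ≤ 11. Try u_k = A + B·r^k with r = q/p = (3/14)/(11/14) = 3/11. Substitution satisfies the recurrence; boundary conditions give:
  u_k = (1 − r^k) / (1 − r^N) = (1 − (3/11)^3) / (1 − (3/11)^12) = 2357947691/2406769820.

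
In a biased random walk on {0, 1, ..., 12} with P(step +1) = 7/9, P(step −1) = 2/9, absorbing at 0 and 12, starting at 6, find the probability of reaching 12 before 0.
P(hit 12 before 0) = (1 − (2/7)^6) / (1 − (2/7)^12) = 117649/117713

Let u_k denote P(reach 12 before 0 | start at k). Boundary: u_0 = 0, u_12 = 1. Recurrence: u_k = 7/9·u_{k+1} + 2/9·u_{k-1} for 1 ≤ k ≤ 11. Try u_k = A + B·r^k with r = q/p = (2/9)/(7/9) = 2/7. Substitution satisfies the recurrence; boundary conditions give:
  u_k = (1 − r^k) / (1 − r^N) = (1 − (2/7)^6) / (1 − (2/7)^12) = 117649/117713.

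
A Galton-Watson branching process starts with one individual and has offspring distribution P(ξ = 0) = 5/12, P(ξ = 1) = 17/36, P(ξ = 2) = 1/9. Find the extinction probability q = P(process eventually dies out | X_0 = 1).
q = 1

Mean offspring μ = 0·5/12 + 1·17/36 + 2·1/9 = 25/36 ≤ 1. For μ ≤ 1 with offspring not concentrated at 1, the Galton-Watson process goes extinct almost surely, so q = 1.
(Algebraic check: The pgf is f(s) = 5/12 + 17/36·s + 1/9·s². The extinction probability q is the smallest fixed point of f in [0, 1]. Setting s = f(s):
  1/9·s² + (17/36 − 1)·s + 5/12 = 0
  1/9·s² − (5/12 + 1/9)·s + 5/12 = 0
which factors as (s − 1)·(1/9·s − 5/12) = 0, giving roots s = 1 and s = (5/12)/(1/9) = 15/4. Since 15/4 ≥ 1, the smallest root in [0, 1] is s = 1.)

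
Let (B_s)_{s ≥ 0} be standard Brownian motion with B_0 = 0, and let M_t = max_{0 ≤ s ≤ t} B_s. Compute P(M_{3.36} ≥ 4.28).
P(M_{3.36} ≥ 4.28) = 2·P(B_{3.36} ≥ 4.28) = 2(1 − Φ(4.28/√3.36)) ≈ 0.0195

By the reflection principle for Brownian motion, P(M_t ≥ a) = 2 · P(B_t ≥ a) for a ≥ 0. Since B_t ~ N(0, t), P(B_t ≥ 4.28) = 1 − Φ(4.28/√t) = 1 − Φ(4.28/√3.36) = 1 − Φ(2.3349). So
  P(M_{3.36} ≥ 4.28) = 2(1 − Φ(2.3349)) ≈ 0.0195.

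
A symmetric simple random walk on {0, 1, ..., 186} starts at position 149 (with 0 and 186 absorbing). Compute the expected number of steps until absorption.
E[τ | X_0 = 149] = 5513

Let v_k = E[τ | X_0 = k]. Boundary: v_0 = v_186 = 0. Recurrence: v_k = 1 + (v_{k-1} + v_{k+1})/2 for 1 ≤ k ≤ 185. The particular solution to v_k − (v_{k-1} + v_{k+1})/2 = 1 is v_k = −k^2. Adding homogeneous solution A + B k and matching boundaries gives v_k = k (186 − k). Substituting k = 149: v_149 = 149 · 37 = 5513.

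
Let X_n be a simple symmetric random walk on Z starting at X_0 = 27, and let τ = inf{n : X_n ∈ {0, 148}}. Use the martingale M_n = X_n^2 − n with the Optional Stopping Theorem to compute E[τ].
E[τ] = 3267

M_n = X_n^2 − n is a martingale (since E[X_{n+1}^2 | F_n] = X_n^2 + 1). By OST (τ has finite mean in a bounded region), E[M_τ] = E[M_0] = X_0^2 − 0 = 27^2 = 729. Also E[M_τ] = E[X_τ^2] − E[τ]. The walk exits at 0 or 148, with P(hit 148 first) = 27/148, so E[X_τ^2] = 148^2 · 27/148 + 0 = 3996. Thus E[τ] = E[X_τ^2] − E[M_τ] = 3996 − 729 = 3267 = 27(148 − 27) = 3267.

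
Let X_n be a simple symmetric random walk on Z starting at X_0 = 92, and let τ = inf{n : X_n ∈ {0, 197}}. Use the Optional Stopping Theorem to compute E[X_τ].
E[X_τ] = 92

X_n is a martingale and τ is a bounded-mean stopping time (indeed τ is finite a.s. with bounded expectation since the walk is in a bounded region). By the OST, E[X_τ] = E[X_0] = 92. Equivalently: E[X_τ] = 197 · P(hit 197 first) + 0 · P(hit 0 first) = 197 · (92/197) = 92.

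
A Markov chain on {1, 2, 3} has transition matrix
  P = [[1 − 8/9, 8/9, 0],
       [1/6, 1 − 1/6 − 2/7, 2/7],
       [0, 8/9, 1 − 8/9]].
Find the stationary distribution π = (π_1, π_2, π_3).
π = (21/169, 112/169, 36/169)

This is a birth-death chain on three states, which satisfies detailed balance: π_1 · P_{12} = π_2 · P_{21} and π_2 · P_{23} = π_3 · P_{32}.
From π_1 · 8/9 = π_2 · 1/6: π_2/π_1 = (8/9)/(1/6) = 16/3.
From π_2 · 2/7 = π_3 · 8/9: π_3/π_2 = (2/7)/(8/9) = 9/28.
Take π_1 proportional to 1; then unnormalized π = (1, 16/3, 12/7). Normalize by dividing by the sum 169/21:
  π = (21/169, 112/169, 36/169).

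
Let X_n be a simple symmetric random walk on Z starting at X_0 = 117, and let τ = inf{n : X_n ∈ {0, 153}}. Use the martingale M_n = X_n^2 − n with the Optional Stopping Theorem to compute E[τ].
E[τ] = 4212

M_n = X_n^2 − n is a martingale (since E[X_{n+1}^2 | F_n] = X_n^2 + 1). By OST (τ has finite mean in a bounded region), E[M_τ] = E[M_0] = X_0^2 − 0 = 117^2 = 13689. Also E[M_τ] = E[X_τ^2] − E[τ]. The walk exits at 0 or 153, with P(hit 153 first) = 117/153, so E[X_τ^2] = 153^2 · 117/153 + 0 = 17901. Thus E[τ] = E[X_τ^2] − E[M_τ] = 17901 − 13689 = 4212 = 117(153 − 117) = 4212.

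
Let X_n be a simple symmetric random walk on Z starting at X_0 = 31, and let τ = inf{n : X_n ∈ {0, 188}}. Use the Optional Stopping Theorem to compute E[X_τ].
E[X_τ] = 31

X_n is a martingale and τ is a bounded-mean stopping time (indeed τ is finite a.s. with bounded expectation since the walk is in a bounded region). By the OST, E[X_τ] = E[X_0] = 31. Equivalently: E[X_τ] = 188 · P(hit 188 first) + 0 · P(hit 0 first) = 188 · (31/188) = 31.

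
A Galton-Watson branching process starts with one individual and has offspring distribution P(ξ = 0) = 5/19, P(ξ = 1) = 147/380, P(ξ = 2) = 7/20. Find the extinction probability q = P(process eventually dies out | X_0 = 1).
q = 100/133

The pgf is f(s) = 5/19 + 147/380·s + 7/20·s². The extinction probability q is the smallest fixed point of f in [0, 1]. Setting s = f(s):
  7/20·s² + (147/380 − 1)·s + 5/19 = 0
  7/20·s² − (5/19 + 7/20)·s + 5/19 = 0
which factors as (s − 1)·(7/20·s − 5/19) = 0, giving roots s = 1 and s = (5/19)/(7/20) = 100/133.
Mean offspring μ = 147/380 + 2·7/20 = 413/380 > 1 (supercritical), so q < 1. The extinction probability is the smaller root: q = (5/19)/(7/20) = 100/133.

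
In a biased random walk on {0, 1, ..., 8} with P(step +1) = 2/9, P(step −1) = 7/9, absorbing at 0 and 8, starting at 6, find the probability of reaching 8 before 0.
P(hit 8 before 0) = (1 − (7/2)^6) / (1 − (7/2)^8) = 10452/128101

Let u_k denote P(reach 8 before 0 | start at k). Boundary: u_0 = 0, u_8 = 1. Recurrence: u_k = 2/9·u_{k+1} + 7/9·u_{k-1} for 1 ≤ k ≤ 7. Try u_k = A + B·r^k with r = q/p = (7/9)/(2/9) = 7/2. Substitution satisfies the recurrence; boundary conditions give:
  u_k = (1 − r^k) / (1 − r^N) = (1 − (7/2)^6) / (1 − (7/2)^8) = 10452/128101.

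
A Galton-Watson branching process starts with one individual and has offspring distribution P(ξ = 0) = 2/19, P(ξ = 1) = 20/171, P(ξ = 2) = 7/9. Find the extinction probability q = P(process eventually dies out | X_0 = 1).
q = 18/133

The pgf is f(s) = 2/19 + 20/171·s + 7/9·s². The extinction probability q is the smallest fixed point of f in [0, 1]. Setting s = f(s):
  7/9·s² + (20/171 − 1)·s + 2/19 = 0
  7/9·s² − (2/19 + 7/9)·s + 2/19 = 0
which factors as (s − 1)·(7/9·s − 2/19) = 0, giving roots s = 1 and s = (2/19)/(7/9) = 18/133.
Mean offspring μ = 20/171 + 2·7/9 = 286/171 > 1 (supercritical), so q < 1. The extinction probability is the smaller root: q = (2/19)/(7/9) = 18/133.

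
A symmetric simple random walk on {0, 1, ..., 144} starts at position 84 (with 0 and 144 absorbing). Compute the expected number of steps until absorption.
E[τ | X_0 = 84] = 5040

Let v_k = E[τ | X_0 = k]. Boundary: v_0 = v_144 = 0. Recurrence: v_k = 1 + (v_{k-1} + v_{k+1})/2 for 1 ≤ k ≤ 143. The particular solution to v_k − (v_{k-1} + v_{k+1})/2 = 1 is v_k = −k^2. Adding homogeneous solution A + B k and matching boundaries gives v_k = k (144 − k). Substituting k = 84: v_84 = 84 · 60 = 5040.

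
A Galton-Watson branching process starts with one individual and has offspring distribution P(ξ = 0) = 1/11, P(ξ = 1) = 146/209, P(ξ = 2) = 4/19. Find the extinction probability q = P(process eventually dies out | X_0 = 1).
q = 19/44

The pgf is f(s) = 1/11 + 146/209·s + 4/19·s². The extinction probability q is the smallest fixed point of f in [0, 1]. Setting s = f(s):
  4/19·s² + (146/209 − 1)·s + 1/11 = 0
  4/19·s² − (1/11 + 4/19)·s + 1/11 = 0
which factors as (s − 1)·(4/19·s − 1/11) = 0, giving roots s = 1 and s = (1/11)/(4/19) = 19/44.
Mean offspring μ = 146/209 + 2·4/19 = 234/209 > 1 (supercritical), so q < 1. The extinction probability is the smaller root: q = (1/11)/(4/19) = 19/44.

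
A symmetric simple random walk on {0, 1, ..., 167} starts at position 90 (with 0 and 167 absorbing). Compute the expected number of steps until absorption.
E[τ | X_0 = 90] = 6930

Let v_k = E[τ | X_0 = k]. Boundary: v_0 = v_167 = 0. Recurrence: v_k = 1 + (v_{k-1} + v_{k+1})/2 for 1 ≤ k ≤ 166. The particular solution to v_k − (v_{k-1} + v_{k+1})/2 = 1 is v_k = −k^2. Adding homogeneous solution A + B k and matching boundaries gives v_k = k (167 − k). Substituting k = 90: v_90 = 90 · 77 = 6930.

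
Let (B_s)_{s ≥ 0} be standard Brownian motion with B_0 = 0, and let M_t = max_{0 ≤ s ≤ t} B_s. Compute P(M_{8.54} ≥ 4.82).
P(M_{8.54} ≥ 4.82) = 2·P(B_{8.54} ≥ 4.82) = 2(1 − Φ(4.82/√8.54)) ≈ 0.0991

By the reflection principle for Brownian motion, P(M_t ≥ a) = 2 · P(B_t ≥ a) for a ≥ 0. Since B_t ~ N(0, t), P(B_t ≥ 4.82) = 1 − Φ(4.82/√t) = 1 − Φ(4.82/√8.54) = 1 − Φ(1.6494). So
  P(M_{8.54} ≥ 4.82) = 2(1 − Φ(1.6494)) ≈ 0.0991.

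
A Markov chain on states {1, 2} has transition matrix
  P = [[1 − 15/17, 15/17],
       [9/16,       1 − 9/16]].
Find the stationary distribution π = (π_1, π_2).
π_1 = 51/131, π_2 = 80/131

Solve πP = π with π_1 + π_2 = 1. From πP = π: π_1 · (1 − 15/17) + π_2 · 9/16 = π_1 ⇒ π_2 · 9/16 = π_1 · 15/17 ⇒ π_2/π_1 = (15/17)/(9/16) = 80/51. Together with π_1 + π_2 = 1:
  π_1 = (9/16)/(15/17 + 9/16) = (9/16)/(393/272) = 51/131,
  π_2 = (15/17)/(15/17 + 9/16) = (15/17)/(393/272) = 80/131.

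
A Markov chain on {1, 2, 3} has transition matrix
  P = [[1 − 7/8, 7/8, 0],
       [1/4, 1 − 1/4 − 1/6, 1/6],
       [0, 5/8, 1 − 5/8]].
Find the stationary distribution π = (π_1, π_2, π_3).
π = (30/163, 105/163, 28/163)

This is a birth-death chain on three states, which satisfies detailed balance: π_1 · P_{12} = π_2 · P_{21} and π_2 · P_{23} = π_3 · P_{32}.
From π_1 · 7/8 = π_2 · 1/4: π_2/π_1 = (7/8)/(1/4) = 7/2.
From π_2 · 1/6 = π_3 · 5/8: π_3/π_2 = (1/6)/(5/8) = 4/15.
Take π_1 proportional to 1; then unnormalized π = (1, 7/2, 14/15). Normalize by dividing by the sum 163/30:
  π = (30/163, 105/163, 28/163).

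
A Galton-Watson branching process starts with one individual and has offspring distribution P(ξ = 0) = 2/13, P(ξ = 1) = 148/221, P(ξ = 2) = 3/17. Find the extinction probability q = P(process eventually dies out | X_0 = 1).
q = 34/39

The pgf is f(s) = 2/13 + 148/221·s + 3/17·s². The extinction probability q is the smallest fixed point of f in [0, 1]. Setting s = f(s):
  3/17·s² + (148/221 − 1)·s + 2/13 = 0
  3/17·s² − (2/13 + 3/17)·s + 2/13 = 0
which factors as (s − 1)·(3/17·s − 2/13) = 0, giving roots s = 1 and s = (2/13)/(3/17) = 34/39.
Mean offspring μ = 148/221 + 2·3/17 = 226/221 > 1 (supercritical), so q < 1. The extinction probability is the smaller root: q = (2/13)/(3/17) = 34/39.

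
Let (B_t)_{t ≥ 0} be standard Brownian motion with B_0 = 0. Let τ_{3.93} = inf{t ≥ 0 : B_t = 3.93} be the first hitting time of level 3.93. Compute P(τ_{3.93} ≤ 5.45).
P(τ_{3.93} ≤ 5.45) = 2(1 − Φ(3.93/√5.45)) = 2(1 − Φ(1.6834)) ≈ 0.0923

By the reflection principle for standard BM, P(τ_b ≤ t) = 2 · P(B_t ≥ b). Since B_t ~ N(0, t), P(B_t ≥ 3.93) = 1 − Φ(3.93/√t) = 1 − Φ(3.93/√5.45) = 1 − Φ(1.6834) ≈ 0.04615. Doubling: P(τ_{3.93} ≤ 5.45) ≈ 2 · 0.04615 = 0.09230 ≈ 0.0923.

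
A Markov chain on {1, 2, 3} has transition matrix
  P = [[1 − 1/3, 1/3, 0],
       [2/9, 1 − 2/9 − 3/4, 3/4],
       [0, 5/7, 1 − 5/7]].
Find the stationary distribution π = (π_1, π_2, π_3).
π = (40/163, 60/163, 63/163)

This is a birth-death chain on three states, which satisfies detailed balance: π_1 · P_{12} = π_2 · P_{21} and π_2 · P_{23} = π_3 · P_{32}.
From π_1 · 1/3 = π_2 · 2/9: π_2/π_1 = (1/3)/(2/9) = 3/2.
From π_2 · 3/4 = π_3 · 5/7: π_3/π_2 = (3/4)/(5/7) = 21/20.
Take π_1 proportional to 1; then unnormalized π = (1, 3/2, 63/40). Normalize by dividing by the sum 163/40:
  π = (40/163, 60/163, 63/163).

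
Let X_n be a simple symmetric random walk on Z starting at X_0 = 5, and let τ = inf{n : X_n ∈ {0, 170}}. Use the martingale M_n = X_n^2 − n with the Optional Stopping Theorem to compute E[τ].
E[τ] = 825

M_n = X_n^2 − n is a martingale (since E[X_{n+1}^2 | F_n] = X_n^2 + 1). By OST (τ has finite mean in a bounded region), E[M_τ] = E[M_0] = X_0^2 − 0 = 5^2 = 25. Also E[M_τ] = E[X_τ^2] − E[τ]. The walk exits at 0 or 170, with P(hit 170 first) = 5/170, so E[X_τ^2] = 170^2 · 5/170 + 0 = 850. Thus E[τ] = E[X_τ^2] − E[M_τ] = 850 − 25 = 825 = 5(170 − 5) = 825.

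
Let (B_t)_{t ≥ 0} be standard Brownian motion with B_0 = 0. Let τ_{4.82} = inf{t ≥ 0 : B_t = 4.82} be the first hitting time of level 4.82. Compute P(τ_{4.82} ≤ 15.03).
P(τ_{4.82} ≤ 15.03) = 2(1 − Φ(4.82/√15.03)) = 2(1 − Φ(1.2433)) ≈ 0.2138

By the reflection principle for standard BM, P(τ_b ≤ t) = 2 · P(B_t ≥ b). Since B_t ~ N(0, t), P(B_t ≥ 4.82) = 1 − Φ(4.82/√t) = 1 − Φ(4.82/√15.03) = 1 − Φ(1.2433) ≈ 0.10688. Doubling: P(τ_{4.82} ≤ 15.03) ≈ 2 · 0.10688 = 0.21376 ≈ 0.2138.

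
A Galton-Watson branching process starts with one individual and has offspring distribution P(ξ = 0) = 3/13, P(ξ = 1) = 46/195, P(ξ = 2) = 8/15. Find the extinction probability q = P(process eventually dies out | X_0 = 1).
q = 45/104

The pgf is f(s) = 3/13 + 46/195·s + 8/15·s². The extinction probability q is the smallest fixed point of f in [0, 1]. Setting s = f(s):
  8/15·s² + (46/195 − 1)·s + 3/13 = 0
  8/15·s² − (3/13 + 8/15)·s + 3/13 = 0
which factors as (s − 1)·(8/15·s − 3/13) = 0, giving roots s = 1 and s = (3/13)/(8/15) = 45/104.
Mean offspring μ = 46/195 + 2·8/15 = 254/195 > 1 (supercritical), so q < 1. The extinction probability is the smaller root: q = (3/13)/(8/15) = 45/104.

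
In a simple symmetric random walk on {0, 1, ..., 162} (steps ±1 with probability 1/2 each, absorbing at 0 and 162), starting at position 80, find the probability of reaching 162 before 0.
P(hit 162 before 0) = 80/162 = 40/81

Let u_k = P(hit 162 before 0 | start at k). Then u_0 = 0, u_162 = 1, and u_k = u_{k-1}/2 + u_{k+1}/2 for 1 ≤ k ≤ 161. This harmonic recurrence is solved by u_k = k/162, giving u_80 = 80/162 = 40/81.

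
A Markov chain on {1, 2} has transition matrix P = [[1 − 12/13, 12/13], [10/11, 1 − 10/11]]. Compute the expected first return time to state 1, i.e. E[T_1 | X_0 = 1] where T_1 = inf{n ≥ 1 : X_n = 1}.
E[T_1 | X_0 = 1] = 1/π_1 = 131/65

For an irreducible recurrent Markov chain with stationary distribution π, E[T_i | X_0 = i] = 1/π_i (Kac's formula). Here π_1 = (10/11)/(12/13 + 10/11) = (10/11)/(262/143) = 65/131, so E[T_1 | X_0 = 1] = 1/π_1 = (12/13 + 10/11)/(10/11) = (262/143)/(10/11) = 131/65.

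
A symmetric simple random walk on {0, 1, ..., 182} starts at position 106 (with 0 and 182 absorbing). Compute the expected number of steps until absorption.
E[τ | X_0 = 106] = 8056

Let v_k = E[τ | X_0 = k]. Boundary: v_0 = v_182 = 0. Recurrence: v_k = 1 + (v_{k-1} + v_{k+1})/2 for 1 ≤ k ≤ 181. The particular solution to v_k − (v_{k-1} + v_{k+1})/2 = 1 is v_k = −k^2. Adding homogeneous solution A + B k and matching boundaries gives v_k = k (182 − k). Substituting k = 106: v_106 = 106 · 76 = 8056.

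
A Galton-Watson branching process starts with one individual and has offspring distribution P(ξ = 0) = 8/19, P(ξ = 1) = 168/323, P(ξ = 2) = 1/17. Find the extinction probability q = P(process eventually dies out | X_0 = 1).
q = 1

Mean offspring μ = 0·8/19 + 1·168/323 + 2·1/17 = 206/323 ≤ 1. For μ ≤ 1 with offspring not concentrated at 1, the Galton-Watson process goes extinct almost surely, so q = 1.
(Algebraic check: The pgf is f(s) = 8/19 + 168/323·s + 1/17·s². The extinction probability q is the smallest fixed point of f in [0, 1]. Setting s = f(s):
  1/17·s² + (168/323 − 1)·s + 8/19 = 0
  1/17·s² − (8/19 + 1/17)·s + 8/19 = 0
which factors as (s − 1)·(1/17·s − 8/19) = 0, giving roots s = 1 and s = (8/19)/(1/17) = 136/19. Since 136/19 ≥ 1, the smallest root in [0, 1] is s = 1.)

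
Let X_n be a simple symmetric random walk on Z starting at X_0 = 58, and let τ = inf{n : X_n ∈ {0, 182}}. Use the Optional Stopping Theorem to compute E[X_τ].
E[X_τ] = 58

X_n is a martingale and τ is a bounded-mean stopping time (indeed τ is finite a.s. with bounded expectation since the walk is in a bounded region). By the OST, E[X_τ] = E[X_0] = 58. Equivalently: E[X_τ] = 182 · P(hit 182 first) + 0 · P(hit 0 first) = 182 · (58/182) = 58.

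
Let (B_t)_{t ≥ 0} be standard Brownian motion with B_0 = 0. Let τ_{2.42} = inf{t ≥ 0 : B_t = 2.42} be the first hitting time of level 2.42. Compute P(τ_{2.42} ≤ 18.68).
P(τ_{2.42} ≤ 18.68) = 2(1 − Φ(2.42/√18.68)) = 2(1 − Φ(0.5599)) ≈ 0.5755

By the reflection principle for standard BM, P(τ_b ≤ t) = 2 · P(B_t ≥ b). Since B_t ~ N(0, t), P(B_t ≥ 2.42) = 1 − Φ(2.42/√t) = 1 − Φ(2.42/√18.68) = 1 − Φ(0.5599) ≈ 0.28777. Doubling: P(τ_{2.42} ≤ 18.68) ≈ 2 · 0.28777 = 0.57554 ≈ 0.5755.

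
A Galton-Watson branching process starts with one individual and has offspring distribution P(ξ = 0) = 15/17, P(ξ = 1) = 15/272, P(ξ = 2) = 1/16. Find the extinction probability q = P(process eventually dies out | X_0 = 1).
q = 1

Mean offspring μ = 0·15/17 + 1·15/272 + 2·1/16 = 49/272 ≤ 1. For μ ≤ 1 with offspring not concentrated at 1, the Galton-Watson process goes extinct almost surely, so q = 1.
(Algebraic check: The pgf is f(s) = 15/17 + 15/272·s + 1/16·s². The extinction probability q is the smallest fixed point of f in [0, 1]. Setting s = f(s):
  1/16·s² + (15/272 − 1)·s + 15/17 = 0
  1/16·s² − (15/17 + 1/16)·s + 15/17 = 0
which factors as (s − 1)·(1/16·s − 15/17) = 0, giving roots s = 1 and s = (15/17)/(1/16) = 240/17. Since 240/17 ≥ 1, the smallest root in [0, 1] is s = 1.)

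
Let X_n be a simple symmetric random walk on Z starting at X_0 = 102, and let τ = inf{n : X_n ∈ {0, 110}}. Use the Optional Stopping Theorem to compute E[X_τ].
E[X_τ] = 102

X_n is a martingale and τ is a bounded-mean stopping time (indeed τ is finite a.s. with bounded expectation since the walk is in a bounded region). By the OST, E[X_τ] = E[X_0] = 102. Equivalently: E[X_τ] = 110 · P(hit 110 first) + 0 · P(hit 0 first) = 110 · (102/110) = 102.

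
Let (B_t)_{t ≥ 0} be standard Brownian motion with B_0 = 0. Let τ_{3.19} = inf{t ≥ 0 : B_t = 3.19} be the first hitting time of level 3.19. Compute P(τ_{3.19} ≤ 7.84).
P(τ_{3.19} ≤ 7.84) = 2(1 − Φ(3.19/√7.84)) = 2(1 − Φ(1.1393)) ≈ 0.2546

By the reflection principle for standard BM, P(τ_b ≤ t) = 2 · P(B_t ≥ b). Since B_t ~ N(0, t), P(B_t ≥ 3.19) = 1 − Φ(3.19/√t) = 1 − Φ(3.19/√7.84) = 1 − Φ(1.1393) ≈ 0.12729. Doubling: P(τ_{3.19} ≤ 7.84) ≈ 2 · 0.12729 = 0.25458 ≈ 0.2546.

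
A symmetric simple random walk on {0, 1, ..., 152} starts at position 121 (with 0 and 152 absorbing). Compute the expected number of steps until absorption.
E[τ | X_0 = 121] = 3751

Let v_k = E[τ | X_0 = k]. Boundary: v_0 = v_152 = 0. Recurrence: v_k = 1 + (v_{k-1} + v_{k+1})/2 for 1 ≤ k ≤ 151. The particular solution to v_k − (v_{k-1} + v_{k+1})/2 = 1 is v_k = −k^2. Adding homogeneous solution A + B k and matching boundaries gives v_k = k (152 − k). Substituting k = 121: v_121 = 121 · 31 = 3751.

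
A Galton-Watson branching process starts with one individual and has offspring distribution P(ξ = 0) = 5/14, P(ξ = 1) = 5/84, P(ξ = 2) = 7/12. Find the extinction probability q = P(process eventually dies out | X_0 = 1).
q = 30/49

The pgf is f(s) = 5/14 + 5/84·s + 7/12·s². The extinction probability q is the smallest fixed point of f in [0, 1]. Setting s = f(s):
  7/12·s² + (5/84 − 1)·s + 5/14 = 0
  7/12·s² − (5/14 + 7/12)·s + 5/14 = 0
which factors as (s − 1)·(7/12·s − 5/14) = 0, giving roots s = 1 and s = (5/14)/(7/12) = 30/49.
Mean offspring μ = 5/84 + 2·7/12 = 103/84 > 1 (supercritical), so q < 1. The extinction probability is the smaller root: q = (5/14)/(7/12) = 30/49.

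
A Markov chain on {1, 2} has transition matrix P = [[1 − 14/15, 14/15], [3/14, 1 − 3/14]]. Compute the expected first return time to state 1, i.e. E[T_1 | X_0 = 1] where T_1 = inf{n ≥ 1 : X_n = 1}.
E[T_1 | X_0 = 1] = 1/π_1 = 241/45

For an irreducible recurrent Markov chain with stationary distribution π, E[T_i | X_0 = i] = 1/π_i (Kac's formula). Here π_1 = (3/14)/(14/15 + 3/14) = (3/14)/(241/210) = 45/241, so E[T_1 | X_0 = 1] = 1/π_1 = (14/15 + 3/14)/(3/14) = (241/210)/(3/14) = 241/45.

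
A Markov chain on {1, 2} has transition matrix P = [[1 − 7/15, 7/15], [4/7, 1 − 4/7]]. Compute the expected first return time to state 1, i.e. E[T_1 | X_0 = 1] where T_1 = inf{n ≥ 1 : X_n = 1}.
E[T_1 | X_0 = 1] = 1/π_1 = 109/60

For an irreducible recurrent Markov chain with stationary distribution π, E[T_i | X_0 = i] = 1/π_i (Kac's formula). Here π_1 = (4/7)/(7/15 + 4/7) = (4/7)/(109/105) = 60/109, so E[T_1 | X_0 = 1] = 1/π_1 = (7/15 + 4/7)/(4/7) = (109/105)/(4/7) = 109/60.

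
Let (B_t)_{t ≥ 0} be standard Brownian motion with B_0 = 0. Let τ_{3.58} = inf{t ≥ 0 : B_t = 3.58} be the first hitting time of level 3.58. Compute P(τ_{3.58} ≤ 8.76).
P(τ_{3.58} ≤ 8.76) = 2(1 − Φ(3.58/√8.76)) = 2(1 − Φ(1.2096)) ≈ 0.2264

By the reflection principle for standard BM, P(τ_b ≤ t) = 2 · P(B_t ≥ b). Since B_t ~ N(0, t), P(B_t ≥ 3.58) = 1 − Φ(3.58/√t) = 1 − Φ(3.58/√8.76) = 1 − Φ(1.2096) ≈ 0.11322. Doubling: P(τ_{3.58} ≤ 8.76) ≈ 2 · 0.11322 = 0.22644 ≈ 0.2264.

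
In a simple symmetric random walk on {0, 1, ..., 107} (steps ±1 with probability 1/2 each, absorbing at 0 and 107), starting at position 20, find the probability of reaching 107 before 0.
P(hit 107 before 0) = 20/107

Let u_k = P(hit 107 before 0 | start at k). Then u_0 = 0, u_107 = 1, and u_k = u_{k-1}/2 + u_{k+1}/2 for 1 ≤ k ≤ 106. This harmonic recurrence is solved by u_k = k/107, giving u_20 = 20/107.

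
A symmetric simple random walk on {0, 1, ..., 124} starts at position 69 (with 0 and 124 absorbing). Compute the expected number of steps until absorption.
E[τ | X_0 = 69] = 3795

Let v_k = E[τ | X_0 = k]. Boundary: v_0 = v_124 = 0. Recurrence: v_k = 1 + (v_{k-1} + v_{k+1})/2 for 1 ≤ k ≤ 123. The particular solution to v_k − (v_{k-1} + v_{k+1})/2 = 1 is v_k = −k^2. Adding homogeneous solution A + B k and matching boundaries gives v_k = k (124 − k). Substituting k = 69: v_69 = 69 · 55 = 3795.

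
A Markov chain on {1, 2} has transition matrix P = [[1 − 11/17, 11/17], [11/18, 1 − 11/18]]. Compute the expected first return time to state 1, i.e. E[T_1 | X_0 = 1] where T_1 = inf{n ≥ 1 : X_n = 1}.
E[T_1 | X_0 = 1] = 1/π_1 = 35/17

For an irreducible recurrent Markov chain with stationary distribution π, E[T_i | X_0 = i] = 1/π_i (Kac's formula). Here π_1 = (11/18)/(11/17 + 11/18) = (11/18)/(385/306) = 17/35, so E[T_1 | X_0 = 1] = 1/π_1 = (11/17 + 11/18)/(11/18) = (385/306)/(11/18) = 35/17.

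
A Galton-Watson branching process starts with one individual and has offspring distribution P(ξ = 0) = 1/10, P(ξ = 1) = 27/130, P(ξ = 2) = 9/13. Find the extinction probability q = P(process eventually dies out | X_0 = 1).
q = 13/90

The pgf is f(s) = 1/10 + 27/130·s + 9/13·s². The extinction probability q is the smallest fixed point of f in [0, 1]. Setting s = f(s):
  9/13·s² + (27/130 − 1)·s + 1/10 = 0
  9/13·s² − (1/10 + 9/13)·s + 1/10 = 0
which factors as (s − 1)·(9/13·s − 1/10) = 0, giving roots s = 1 and s = (1/10)/(9/13) = 13/90.
Mean offspring μ = 27/130 + 2·9/13 = 207/130 > 1 (supercritical), so q < 1. The extinction probability is the smaller root: q = (1/10)/(9/13) = 13/90.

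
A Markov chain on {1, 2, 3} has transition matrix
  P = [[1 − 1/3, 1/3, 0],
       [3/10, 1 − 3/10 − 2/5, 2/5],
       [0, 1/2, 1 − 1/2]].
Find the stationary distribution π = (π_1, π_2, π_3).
π = (1/3, 10/27, 8/27)

This is a birth-death chain on three states, which satisfies detailed balance: π_1 · P_{12} = π_2 · P_{21} and π_2 · P_{23} = π_3 · P_{32}.
From π_1 · 1/3 = π_2 · 3/10: π_2/π_1 = (1/3)/(3/10) = 10/9.
From π_2 · 2/5 = π_3 · 1/2: π_3/π_2 = (2/5)/(1/2) = 4/5.
Take π_1 proportional to 1; then unnormalized π = (1, 10/9, 8/9). Normalize by dividing by the sum 3:
  π = (1/3, 10/27, 8/27).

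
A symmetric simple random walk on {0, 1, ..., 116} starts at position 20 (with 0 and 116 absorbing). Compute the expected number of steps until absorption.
E[τ | X_0 = 20] = 1920

Let v_k = E[τ | X_0 = k]. Boundary: v_0 = v_116 = 0. Recurrence: v_k = 1 + (v_{k-1} + v_{k+1})/2 for 1 ≤ k ≤ 115. The particular solution to v_k − (v_{k-1} + v_{k+1})/2 = 1 is v_k = −k^2. Adding homogeneous solution A + B k and matching boundaries gives v_k = k (116 − k). Substituting k = 20: v_20 = 20 · 96 = 1920.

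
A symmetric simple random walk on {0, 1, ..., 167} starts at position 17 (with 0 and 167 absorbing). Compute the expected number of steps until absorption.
E[τ | X_0 = 17] = 2550

Let v_k = E[τ | X_0 = k]. Boundary: v_0 = v_167 = 0. Recurrence: v_k = 1 + (v_{k-1} + v_{k+1})/2 for 1 ≤ k ≤ 166. The particular solution to v_k − (v_{k-1} + v_{k+1})/2 = 1 is v_k = −k^2. Adding homogeneous solution A + B k and matching boundaries gives v_k = k (167 − k). Substituting k = 17: v_17 = 17 · 150 = 2550.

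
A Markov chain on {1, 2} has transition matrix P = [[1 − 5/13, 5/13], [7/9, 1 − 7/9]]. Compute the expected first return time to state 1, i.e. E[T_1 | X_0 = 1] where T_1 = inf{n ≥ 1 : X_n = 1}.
E[T_1 | X_0 = 1] = 1/π_1 = 136/91

For an irreducible recurrent Markov chain with stationary distribution π, E[T_i | X_0 = i] = 1/π_i (Kac's formula). Here π_1 = (7/9)/(5/13 + 7/9) = (7/9)/(136/117) = 91/136, so E[T_1 | X_0 = 1] = 1/π_1 = (5/13 + 7/9)/(7/9) = (136/117)/(7/9) = 136/91.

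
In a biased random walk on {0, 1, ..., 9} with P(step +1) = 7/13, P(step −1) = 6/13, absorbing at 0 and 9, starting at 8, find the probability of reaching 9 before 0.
P(hit 9 before 0) = (1 − (6/7)^8) / (1 − (6/7)^9) = 28596295/30275911

Let u_k denote P(reach 9 before 0 | start at k). Boundary: u_0 = 0, u_9 = 1. Recurrence: u_k = 7/13·u_{k+1} + 6/13·u_{k-1} for 1 ≤ k ≤ 8. Try u_k = A + B·r^k with r = q/p = (6/13)/(7/13) = 6/7. Substitution satisfies the recurrence; boundary conditions give:
  u_k = (1 − r^k) / (1 − r^N) = (1 − (6/7)^8) / (1 − (6/7)^9) = 28596295/30275911.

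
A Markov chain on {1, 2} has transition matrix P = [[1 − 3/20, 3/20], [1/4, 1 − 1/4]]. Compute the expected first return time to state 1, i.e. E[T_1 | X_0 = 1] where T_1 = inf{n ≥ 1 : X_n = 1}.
E[T_1 | X_0 = 1] = 1/π_1 = 8/5

For an irreducible recurrent Markov chain with stationary distribution π, E[T_i | X_0 = i] = 1/π_i (Kac's formula). Here π_1 = (1/4)/(3/20 + 1/4) = (1/4)/(2/5) = 5/8, so E[T_1 | X_0 = 1] = 1/π_1 = (3/20 + 1/4)/(1/4) = (2/5)/(1/4) = 8/5.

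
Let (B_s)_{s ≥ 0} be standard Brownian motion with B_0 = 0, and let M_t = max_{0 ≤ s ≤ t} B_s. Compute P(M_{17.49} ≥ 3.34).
P(M_{17.49} ≥ 3.34) = 2·P(B_{17.49} ≥ 3.34) = 2(1 − Φ(3.34/√17.49)) ≈ 0.4245

By the reflection principle for Brownian motion, P(M_t ≥ a) = 2 · P(B_t ≥ a) for a ≥ 0. Since B_t ~ N(0, t), P(B_t ≥ 3.34) = 1 − Φ(3.34/√t) = 1 − Φ(3.34/√17.49) = 1 − Φ(0.7986). So
  P(M_{17.49} ≥ 3.34) = 2(1 − Φ(0.7986)) ≈ 0.4245.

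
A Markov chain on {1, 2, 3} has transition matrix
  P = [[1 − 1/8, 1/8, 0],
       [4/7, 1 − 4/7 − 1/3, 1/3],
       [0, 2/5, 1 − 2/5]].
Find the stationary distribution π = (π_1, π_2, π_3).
π = (192/269, 42/269, 35/269)

This is a birth-death chain on three states, which satisfies detailed balance: π_1 · P_{12} = π_2 · P_{21} and π_2 · P_{23} = π_3 · P_{32}.
From π_1 · 1/8 = π_2 · 4/7: π_2/π_1 = (1/8)/(4/7) = 7/32.
From π_2 · 1/3 = π_3 · 2/5: π_3/π_2 = (1/3)/(2/5) = 5/6.
Take π_1 proportional to 1; then unnormalized π = (1, 7/32, 35/192). Normalize by dividing by the sum 269/192:
  π = (192/269, 42/269, 35/269).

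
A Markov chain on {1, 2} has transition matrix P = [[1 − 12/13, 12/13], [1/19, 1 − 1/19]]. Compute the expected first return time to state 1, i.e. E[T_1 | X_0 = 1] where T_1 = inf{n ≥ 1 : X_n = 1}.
E[T_1 | X_0 = 1] = 1/π_1 = 241/13

For an irreducible recurrent Markov chain with stationary distribution π, E[T_i | X_0 = i] = 1/π_i (Kac's formula). Here π_1 = (1/19)/(12/13 + 1/19) = (1/19)/(241/247) = 13/241, so E[T_1 | X_0 = 1] = 1/π_1 = (12/13 + 1/19)/(1/19) = (241/247)/(1/19) = 241/13.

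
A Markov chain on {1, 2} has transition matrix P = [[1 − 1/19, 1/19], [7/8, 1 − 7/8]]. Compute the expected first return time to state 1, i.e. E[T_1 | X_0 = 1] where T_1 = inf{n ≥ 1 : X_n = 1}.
E[T_1 | X_0 = 1] = 1/π_1 = 141/133

For an irreducible recurrent Markov chain with stationary distribution π, E[T_i | X_0 = i] = 1/π_i (Kac's formula). Here π_1 = (7/8)/(1/19 + 7/8) = (7/8)/(141/152) = 133/141, so E[T_1 | X_0 = 1] = 1/π_1 = (1/19 + 7/8)/(7/8) = (141/152)/(7/8) = 141/133.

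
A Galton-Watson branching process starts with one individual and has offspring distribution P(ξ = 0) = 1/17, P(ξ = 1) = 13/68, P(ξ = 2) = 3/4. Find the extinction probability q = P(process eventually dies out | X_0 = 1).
q = 4/51

The pgf is f(s) = 1/17 + 13/68·s + 3/4·s². The extinction probability q is the smallest fixed point of f in [0, 1]. Setting s = f(s):
  3/4·s² + (13/68 − 1)·s + 1/17 = 0
  3/4·s² − (1/17 + 3/4)·s + 1/17 = 0
which factors as (s − 1)·(3/4·s − 1/17) = 0, giving roots s = 1 and s = (1/17)/(3/4) = 4/51.
Mean offspring μ = 13/68 + 2·3/4 = 115/68 > 1 (supercritical), so q < 1. The extinction probability is the smaller root: q = (1/17)/(3/4) = 4/51.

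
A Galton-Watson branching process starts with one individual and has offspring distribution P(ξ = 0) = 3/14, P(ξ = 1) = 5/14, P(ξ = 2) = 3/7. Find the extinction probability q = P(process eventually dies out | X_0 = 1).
q = 1/2

The pgf is f(s) = 3/14 + 5/14·s + 3/7·s². The extinction probability q is the smallest fixed point of f in [0, 1]. Setting s = f(s):
  3/7·s² + (5/14 − 1)·s + 3/14 = 0
  3/7·s² − (3/14 + 3/7)·s + 3/14 = 0
which factors as (s − 1)·(3/7·s − 3/14) = 0, giving roots s = 1 and s = (3/14)/(3/7) = 1/2.
Mean offspring μ = 5/14 + 2·3/7 = 17/14 > 1 (supercritical), so q < 1. The extinction probability is the smaller root: q = (3/14)/(3/7) = 1/2.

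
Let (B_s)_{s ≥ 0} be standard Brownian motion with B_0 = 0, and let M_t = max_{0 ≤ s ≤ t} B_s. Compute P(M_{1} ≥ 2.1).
P(M_{1} ≥ 2.1) = 2·P(B_{1} ≥ 2.1) = 2(1 − Φ(2.1/√1)) ≈ 0.0357

By the reflection principle for Brownian motion, P(M_t ≥ a) = 2 · P(B_t ≥ a) for a ≥ 0. Since B_t ~ N(0, t), P(B_t ≥ 2.1) = 1 − Φ(2.1/√t) = 1 − Φ(2.1/√1) = 1 − Φ(2.1000). So
  P(M_{1} ≥ 2.1) = 2(1 − Φ(2.1000)) ≈ 0.0357.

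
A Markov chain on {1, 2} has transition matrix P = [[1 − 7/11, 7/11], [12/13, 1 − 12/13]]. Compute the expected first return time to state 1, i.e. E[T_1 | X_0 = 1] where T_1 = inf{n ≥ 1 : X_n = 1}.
E[T_1 | X_0 = 1] = 1/π_1 = 223/132

For an irreducible recurrent Markov chain with stationary distribution π, E[T_i | X_0 = i] = 1/π_i (Kac's formula). Here π_1 = (12/13)/(7/11 + 12/13) = (12/13)/(223/143) = 132/223, so E[T_1 | X_0 = 1] = 1/π_1 = (7/11 + 12/13)/(12/13) = (223/143)/(12/13) = 223/132.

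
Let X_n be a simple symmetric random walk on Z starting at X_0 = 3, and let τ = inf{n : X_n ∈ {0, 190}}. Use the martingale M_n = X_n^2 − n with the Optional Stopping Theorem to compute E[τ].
E[τ] = 561

M_n = X_n^2 − n is a martingale (since E[X_{n+1}^2 | F_n] = X_n^2 + 1). By OST (τ has finite mean in a bounded region), E[M_τ] = E[M_0] = X_0^2 − 0 = 3^2 = 9. Also E[M_τ] = E[X_τ^2] − E[τ]. The walk exits at 0 or 190, with P(hit 190 first) = 3/190, so E[X_τ^2] = 190^2 · 3/190 + 0 = 570. Thus E[τ] = E[X_τ^2] − E[M_τ] = 570 − 9 = 561 = 3(190 − 3) = 561.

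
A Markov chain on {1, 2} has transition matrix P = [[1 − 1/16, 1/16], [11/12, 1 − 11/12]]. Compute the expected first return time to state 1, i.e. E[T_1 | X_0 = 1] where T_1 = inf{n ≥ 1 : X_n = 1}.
E[T_1 | X_0 = 1] = 1/π_1 = 47/44

For an irreducible recurrent Markov chain with stationary distribution π, E[T_i | X_0 = i] = 1/π_i (Kac's formula). Here π_1 = (11/12)/(1/16 + 11/12) = (11/12)/(47/48) = 44/47, so E[T_1 | X_0 = 1] = 1/π_1 = (1/16 + 11/12)/(11/12) = (47/48)/(11/12) = 47/44.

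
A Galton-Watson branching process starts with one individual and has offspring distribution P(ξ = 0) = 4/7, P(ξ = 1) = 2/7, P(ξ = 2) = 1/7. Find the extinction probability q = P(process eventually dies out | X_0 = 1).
q = 1

Mean offspring μ = 0·4/7 + 1·2/7 + 2·1/7 = 4/7 ≤ 1. For μ ≤ 1 with offspring not concentrated at 1, the Galton-Watson process goes extinct almost surely, so q = 1.
(Algebraic check: The pgf is f(s) = 4/7 + 2/7·s + 1/7·s². The extinction probability q is the smallest fixed point of f in [0, 1]. Setting s = f(s):
  1/7·s² + (2/7 − 1)·s + 4/7 = 0
  1/7·s² − (4/7 + 1/7)·s + 4/7 = 0
which factors as (s − 1)·(1/7·s − 4/7) = 0, giving roots s = 1 and s = (4/7)/(1/7) = 4. Since 4 ≥ 1, the smallest root in [0, 1] is s = 1.)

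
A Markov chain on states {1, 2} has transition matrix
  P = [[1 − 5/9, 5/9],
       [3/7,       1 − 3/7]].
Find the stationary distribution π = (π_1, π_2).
π_1 = 27/62, π_2 = 35/62

Solve πP = π with π_1 + π_2 = 1. From πP = π: π_1 · (1 − 5/9) + π_2 · 3/7 = π_1 ⇒ π_2 · 3/7 = π_1 · 5/9 ⇒ π_2/π_1 = (5/9)/(3/7) = 35/27. Together with π_1 + π_2 = 1:
  π_1 = (3/7)/(5/9 + 3/7) = (3/7)/(62/63) = 27/62,
  π_2 = (5/9)/(5/9 + 3/7) = (5/9)/(62/63) = 35/62.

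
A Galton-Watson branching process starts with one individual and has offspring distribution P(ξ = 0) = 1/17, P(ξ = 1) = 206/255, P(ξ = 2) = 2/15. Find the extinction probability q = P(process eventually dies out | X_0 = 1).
q = 15/34

The pgf is f(s) = 1/17 + 206/255·s + 2/15·s². The extinction probability q is the smallest fixed point of f in [0, 1]. Setting s = f(s):
  2/15·s² + (206/255 − 1)·s + 1/17 = 0
  2/15·s² − (1/17 + 2/15)·s + 1/17 = 0
which factors as (s − 1)·(2/15·s − 1/17) = 0, giving roots s = 1 and s = (1/17)/(2/15) = 15/34.
Mean offspring μ = 206/255 + 2·2/15 = 274/255 > 1 (supercritical), so q < 1. The extinction probability is the smaller root: q = (1/17)/(2/15) = 15/34.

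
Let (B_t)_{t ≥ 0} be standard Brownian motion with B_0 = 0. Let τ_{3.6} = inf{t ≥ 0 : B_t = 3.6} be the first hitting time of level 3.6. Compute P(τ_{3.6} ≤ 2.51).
P(τ_{3.6} ≤ 2.51) = 2(1 − Φ(3.6/√2.51)) = 2(1 − Φ(2.2723)) ≈ 0.0231

By the reflection principle for standard BM, P(τ_b ≤ t) = 2 · P(B_t ≥ b). Since B_t ~ N(0, t), P(B_t ≥ 3.6) = 1 − Φ(3.6/√t) = 1 − Φ(3.6/√2.51) = 1 − Φ(2.2723) ≈ 0.01153. Doubling: P(τ_{3.6} ≤ 2.51) ≈ 2 · 0.01153 = 0.02306 ≈ 0.0231.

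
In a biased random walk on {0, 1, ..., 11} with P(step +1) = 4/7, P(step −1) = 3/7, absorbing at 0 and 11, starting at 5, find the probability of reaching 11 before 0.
P(hit 11 before 0) = (1 − (3/4)^5) / (1 − (3/4)^11) = 3198976/4017157

Let u_k denote P(reach 11 before 0 | start at k). Boundary: u_0 = 0, u_11 = 1. Recurrence: u_k = 4/7·u_{k+1} + 3/7·u_{k-1} for 1 ≤ k ≤ 10. Try u_k = A + B·r^k with r = q/p = (3/7)/(4/7) = 3/4. Substitution satisfies the recurrence; boundary conditions give:
  u_k = (1 − r^k) / (1 − r^N) = (1 − (3/4)^5) / (1 − (3/4)^11) = 3198976/4017157.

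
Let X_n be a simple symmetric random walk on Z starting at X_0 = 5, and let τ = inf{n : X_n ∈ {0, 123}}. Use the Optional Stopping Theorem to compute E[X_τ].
E[X_τ] = 5

X_n is a martingale and τ is a bounded-mean stopping time (indeed τ is finite a.s. with bounded expectation since the walk is in a bounded region). By the OST, E[X_τ] = E[X_0] = 5. Equivalently: E[X_τ] = 123 · P(hit 123 first) + 0 · P(hit 0 first) = 123 · (5/123) = 5.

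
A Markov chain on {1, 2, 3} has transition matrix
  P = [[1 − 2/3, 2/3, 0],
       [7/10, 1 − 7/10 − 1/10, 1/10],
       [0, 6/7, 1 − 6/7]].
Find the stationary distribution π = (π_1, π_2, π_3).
π = (63/130, 6/13, 7/130)

This is a birth-death chain on three states, which satisfies detailed balance: π_1 · P_{12} = π_2 · P_{21} and π_2 · P_{23} = π_3 · P_{32}.
From π_1 · 2/3 = π_2 · 7/10: π_2/π_1 = (2/3)/(7/10) = 20/21.
From π_2 · 1/10 = π_3 · 6/7: π_3/π_2 = (1/10)/(6/7) = 7/60.
Take π_1 proportional to 1; then unnormalized π = (1, 20/21, 1/9). Normalize by dividing by the sum 130/63:
  π = (63/130, 6/13, 7/130).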